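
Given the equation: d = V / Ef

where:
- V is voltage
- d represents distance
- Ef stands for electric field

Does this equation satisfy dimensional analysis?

Yes

V (voltage) has dimensions [I^-1 L^2 M T^-3].
d (distance) has dimensions [L].
Ef (electric field) has dimensions [I^-1 L M T^-3].

Left side: [L]
Right side: [L]

Both sides have the same dimensions, so the equation is dimensionally consistent.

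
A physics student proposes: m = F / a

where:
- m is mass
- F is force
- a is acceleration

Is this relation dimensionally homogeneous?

Yes

m (mass) has dimensions [M].
F (force) has dimensions [L M T^-2].
a (acceleration) has dimensions [L T^-2].

Left side: [M]
Right side: [M]

Both sides have the same dimensions, so the equation is dimensionally consistent.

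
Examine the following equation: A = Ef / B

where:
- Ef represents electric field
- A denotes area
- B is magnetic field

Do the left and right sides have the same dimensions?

No

Ef (electric field) has dimensions [I^-1 L M T^-3].
A (area) has dimensions [L^2].
B (magnetic field) has dimensions [I^-1 M T^-2].

Left side: [L^2]
Right side: [L T^-1]

The two sides have different dimensions, so the equation is NOT dimensionally consistent.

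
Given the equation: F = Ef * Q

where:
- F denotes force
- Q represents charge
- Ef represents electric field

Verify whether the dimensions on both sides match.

Yes

F (force) has dimensions [L M T^-2].
Q (charge) has dimensions [I T].
Ef (electric field) has dimensions [I^-1 L M T^-3].

Left side: [L M T^-2]
Right side: [L M T^-2]

Both sides have the same dimensions, so the equation is dimensionally consistent.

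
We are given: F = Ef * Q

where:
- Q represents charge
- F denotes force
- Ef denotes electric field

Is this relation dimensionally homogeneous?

Yes

Q (charge) has dimensions [I T].
F (force) has dimensions [L M T^-2].
Ef (electric field) has dimensions [I^-1 L M T^-3].

Left side: [L M T^-2]
Right side: [L M T^-2]

Both sides have the same dimensions, so the equation is dimensionally consistent.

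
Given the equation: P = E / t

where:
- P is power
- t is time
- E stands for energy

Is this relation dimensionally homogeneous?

Yes

P (power) has dimensions [L^2 M T^-3].
t (time) has dimensions [T].
E (energy) has dimensions [L^2 M T^-2].

Left side: [L^2 M T^-3]
Right side: [L^2 M T^-3]

Both sides have the same dimensions, so the equation is dimensionally consistent.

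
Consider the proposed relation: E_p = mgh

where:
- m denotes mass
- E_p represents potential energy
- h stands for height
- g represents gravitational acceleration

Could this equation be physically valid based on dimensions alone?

Yes

m (mass) has dimensions [M].
E_p (potential energy) has dimensions [L^2 M T^-2].
h (height) has dimensions [L].
g (gravitational acceleration) has dimensions [L T^-2].

Left side: [L^2 M T^-2]
Right side: [L^2 M T^-2]

Both sides have the same dimensions, so the equation is dimensionally consistent.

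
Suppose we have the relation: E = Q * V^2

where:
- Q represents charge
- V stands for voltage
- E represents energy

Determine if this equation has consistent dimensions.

No

Q (charge) has dimensions [I T].
V (voltage) has dimensions [I^-1 L^2 M T^-3].
E (energy) has dimensions [L^2 M T^-2].

Left side: [L^2 M T^-2]
Right side: [I^-1 L^4 M^2 T^-5]

The two sides have different dimensions, so the equation is NOT dimensionally consistent.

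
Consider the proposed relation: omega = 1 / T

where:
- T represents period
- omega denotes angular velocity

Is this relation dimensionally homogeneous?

Yes

T (period) has dimensions [T].
omega (angular velocity) has dimensions [T^-1].

Left side: [T^-1]
Right side: [T^-1]

Both sides have the same dimensions, so the equation is dimensionally consistent.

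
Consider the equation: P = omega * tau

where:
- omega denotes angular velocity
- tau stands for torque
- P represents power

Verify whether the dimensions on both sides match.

Yes

omega (angular velocity) has dimensions [T^-1].
tau (torque) has dimensions [L^2 M T^-2].
P (power) has dimensions [L^2 M T^-3].

Left side: [L^2 M T^-3]
Right side: [L^2 M T^-3]

Both sides have the same dimensions, so the equation is dimensionally consistent.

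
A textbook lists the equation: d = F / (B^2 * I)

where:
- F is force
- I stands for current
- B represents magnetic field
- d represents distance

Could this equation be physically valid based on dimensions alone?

No

F (force) has dimensions [L M T^-2].
I (current) has dimensions [I].
B (magnetic field) has dimensions [I^-1 M T^-2].
d (distance) has dimensions [L].

Left side: [L]
Right side: [I L M^-1 T^2]

The two sides have different dimensions, so the equation is NOT dimensionally consistent.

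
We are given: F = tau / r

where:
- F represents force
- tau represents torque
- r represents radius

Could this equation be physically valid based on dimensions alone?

Yes

F (force) has dimensions [L M T^-2].
tau (torque) has dimensions [L^2 M T^-2].
r (radius) has dimensions [L].

Left side: [L M T^-2]
Right side: [L M T^-2]

Both sides have the same dimensions, so the equation is dimensionally consistent.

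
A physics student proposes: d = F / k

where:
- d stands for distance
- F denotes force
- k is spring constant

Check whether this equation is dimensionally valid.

Yes

d (distance) has dimensions [L].
F (force) has dimensions [L M T^-2].
k (spring constant) has dimensions [M T^-2].

Left side: [L]
Right side: [L]

Both sides have the same dimensions, so the equation is dimensionally consistent.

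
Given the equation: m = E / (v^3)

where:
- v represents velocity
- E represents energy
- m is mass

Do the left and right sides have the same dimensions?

No

v (velocity) has dimensions [L T^-1].
E (energy) has dimensions [L^2 M T^-2].
m (mass) has dimensions [M].

Left side: [M]
Right side: [L^-1 M T]

The two sides have different dimensions, so the equation is NOT dimensionally consistent.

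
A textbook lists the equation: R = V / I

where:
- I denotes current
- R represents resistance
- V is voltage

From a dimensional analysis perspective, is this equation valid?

Yes

I (current) has dimensions [I].
R (resistance) has dimensions [I^-2 L^2 M T^-3].
V (voltage) has dimensions [I^-1 L^2 M T^-3].

Left side: [I^-2 L^2 M T^-3]
Right side: [I^-2 L^2 M T^-3]

Both sides have the same dimensions, so the equation is dimensionally consistent.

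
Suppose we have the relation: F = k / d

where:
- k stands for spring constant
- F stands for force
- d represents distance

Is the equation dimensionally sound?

No

k (spring constant) has dimensions [M T^-2].
F (force) has dimensions [L M T^-2].
d (distance) has dimensions [L].

Left side: [L M T^-2]
Right side: [L^-1 M T^-2]

The two sides have different dimensions, so the equation is NOT dimensionally consistent.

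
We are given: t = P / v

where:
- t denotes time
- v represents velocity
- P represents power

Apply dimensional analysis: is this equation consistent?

No

t (time) has dimensions [T].
v (velocity) has dimensions [L T^-1].
P (power) has dimensions [L^2 M T^-3].

Left side: [T]
Right side: [L M T^-2]

The two sides have different dimensions, so the equation is NOT dimensionally consistent.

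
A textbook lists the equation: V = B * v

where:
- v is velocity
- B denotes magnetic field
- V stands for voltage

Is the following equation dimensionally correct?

No

v (velocity) has dimensions [L T^-1].
B (magnetic field) has dimensions [I^-1 M T^-2].
V (voltage) has dimensions [I^-1 L^2 M T^-3].

Left side: [I^-1 L^2 M T^-3]
Right side: [I^-1 L M T^-3]

The two sides have different dimensions, so the equation is NOT dimensionally consistent.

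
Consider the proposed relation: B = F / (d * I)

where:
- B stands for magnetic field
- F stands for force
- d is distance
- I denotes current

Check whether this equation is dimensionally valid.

Yes

B (magnetic field) has dimensions [I^-1 M T^-2].
F (force) has dimensions [L M T^-2].
d (distance) has dimensions [L].
I (current) has dimensions [I].

Left side: [I^-1 M T^-2]
Right side: [I^-1 M T^-2]

Both sides have the same dimensions, so the equation is dimensionally consistent.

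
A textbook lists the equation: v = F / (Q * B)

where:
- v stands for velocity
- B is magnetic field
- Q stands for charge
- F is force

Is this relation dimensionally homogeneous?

Yes

v (velocity) has dimensions [L T^-1].
B (magnetic field) has dimensions [I^-1 M T^-2].
Q (charge) has dimensions [I T].
F (force) has dimensions [L M T^-2].

Left side: [L T^-1]
Right side: [L T^-1]

Both sides have the same dimensions, so the equation is dimensionally consistent.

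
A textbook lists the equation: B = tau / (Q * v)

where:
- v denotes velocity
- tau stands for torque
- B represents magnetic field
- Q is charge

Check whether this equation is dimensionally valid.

No

v (velocity) has dimensions [L T^-1].
tau (torque) has dimensions [L^2 M T^-2].
B (magnetic field) has dimensions [I^-1 M T^-2].
Q (charge) has dimensions [I T].

Left side: [I^-1 M T^-2]
Right side: [I^-1 L M T^-2]

The two sides have different dimensions, so the equation is NOT dimensionally consistent.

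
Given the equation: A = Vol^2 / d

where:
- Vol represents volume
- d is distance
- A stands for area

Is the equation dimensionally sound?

No

Vol (volume) has dimensions [L^3].
d (distance) has dimensions [L].
A (area) has dimensions [L^2].

Left side: [L^2]
Right side: [L^5]

The two sides have different dimensions, so the equation is NOT dimensionally consistent.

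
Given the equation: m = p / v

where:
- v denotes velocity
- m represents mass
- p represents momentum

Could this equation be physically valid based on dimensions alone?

Yes

v (velocity) has dimensions [L T^-1].
m (mass) has dimensions [M].
p (momentum) has dimensions [L M T^-1].

Left side: [M]
Right side: [M]

Both sides have the same dimensions, so the equation is dimensionally consistent.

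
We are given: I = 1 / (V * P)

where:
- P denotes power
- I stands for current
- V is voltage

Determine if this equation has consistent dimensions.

No

P (power) has dimensions [L^2 M T^-3].
I (current) has dimensions [I].
V (voltage) has dimensions [I^-1 L^2 M T^-3].

Left side: [I]
Right side: [I L^-4 M^-2 T^6]

The two sides have different dimensions, so the equation is NOT dimensionally consistent.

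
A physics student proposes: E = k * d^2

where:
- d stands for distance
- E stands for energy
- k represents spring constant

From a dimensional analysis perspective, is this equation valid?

Yes

d (distance) has dimensions [L].
E (energy) has dimensions [L^2 M T^-2].
k (spring constant) has dimensions [M T^-2].

Left side: [L^2 M T^-2]
Right side: [L^2 M T^-2]

Both sides have the same dimensions, so the equation is dimensionally consistent.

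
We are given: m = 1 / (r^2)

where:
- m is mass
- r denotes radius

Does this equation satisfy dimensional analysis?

No

m (mass) has dimensions [M].
r (radius) has dimensions [L].

Left side: [M]
Right side: [L^-2]

The two sides have different dimensions, so the equation is NOT dimensionally consistent.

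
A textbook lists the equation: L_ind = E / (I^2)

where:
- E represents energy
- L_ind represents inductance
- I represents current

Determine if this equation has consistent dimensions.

Yes

E (energy) has dimensions [L^2 M T^-2].
L_ind (inductance) has dimensions [I^-2 L^2 M T^-2].
I (current) has dimensions [I].

Left side: [I^-2 L^2 M T^-2]
Right side: [I^-2 L^2 M T^-2]

Both sides have the same dimensions, so the equation is dimensionally consistent.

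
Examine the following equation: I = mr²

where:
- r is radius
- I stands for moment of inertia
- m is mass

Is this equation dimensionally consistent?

Yes

r (radius) has dimensions [L].
I (moment of inertia) has dimensions [L^2 M].
m (mass) has dimensions [M].

Left side: [L^2 M]
Right side: [L^2 M]

Both sides have the same dimensions, so the equation is dimensionally consistent.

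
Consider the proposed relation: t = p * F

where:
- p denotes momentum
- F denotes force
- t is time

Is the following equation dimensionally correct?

No

p (momentum) has dimensions [L M T^-1].
F (force) has dimensions [L M T^-2].
t (time) has dimensions [T].

Left side: [T]
Right side: [L^2 M^2 T^-3]

The two sides have different dimensions, so the equation is NOT dimensionally consistent.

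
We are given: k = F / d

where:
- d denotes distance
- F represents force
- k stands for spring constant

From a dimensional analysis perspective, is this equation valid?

Yes

d (distance) has dimensions [L].
F (force) has dimensions [L M T^-2].
k (spring constant) has dimensions [M T^-2].

Left side: [M T^-2]
Right side: [M T^-2]

Both sides have the same dimensions, so the equation is dimensionally consistent.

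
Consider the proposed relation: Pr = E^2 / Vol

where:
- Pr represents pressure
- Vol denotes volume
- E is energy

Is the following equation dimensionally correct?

No

Pr (pressure) has dimensions [L^-1 M T^-2].
Vol (volume) has dimensions [L^3].
E (energy) has dimensions [L^2 M T^-2].

Left side: [L^-1 M T^-2]
Right side: [L M^2 T^-4]

The two sides have different dimensions, so the equation is NOT dimensionally consistent.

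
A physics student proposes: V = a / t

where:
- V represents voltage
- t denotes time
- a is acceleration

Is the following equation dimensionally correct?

No

V (voltage) has dimensions [I^-1 L^2 M T^-3].
t (time) has dimensions [T].
a (acceleration) has dimensions [L T^-2].

Left side: [I^-1 L^2 M T^-3]
Right side: [L T^-3]

The two sides have different dimensions, so the equation is NOT dimensionally consistent.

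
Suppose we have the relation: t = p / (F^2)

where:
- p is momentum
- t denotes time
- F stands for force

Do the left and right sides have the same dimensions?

No

p (momentum) has dimensions [L M T^-1].
t (time) has dimensions [T].
F (force) has dimensions [L M T^-2].

Left side: [T]
Right side: [L^-1 M^-1 T^3]

The two sides have different dimensions, so the equation is NOT dimensionally consistent.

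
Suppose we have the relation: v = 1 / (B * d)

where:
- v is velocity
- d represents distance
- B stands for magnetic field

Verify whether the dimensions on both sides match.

No

v (velocity) has dimensions [L T^-1].
d (distance) has dimensions [L].
B (magnetic field) has dimensions [I^-1 M T^-2].

Left side: [L T^-1]
Right side: [I L^-1 M^-1 T^2]

The two sides have different dimensions, so the equation is NOT dimensionally consistent.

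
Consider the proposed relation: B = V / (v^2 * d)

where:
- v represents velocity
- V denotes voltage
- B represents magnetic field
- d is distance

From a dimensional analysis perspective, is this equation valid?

No

v (velocity) has dimensions [L T^-1].
V (voltage) has dimensions [I^-1 L^2 M T^-3].
B (magnetic field) has dimensions [I^-1 M T^-2].
d (distance) has dimensions [L].

Left side: [I^-1 M T^-2]
Right side: [I^-1 L^-1 M T^-1]

The two sides have different dimensions, so the equation is NOT dimensionally consistent.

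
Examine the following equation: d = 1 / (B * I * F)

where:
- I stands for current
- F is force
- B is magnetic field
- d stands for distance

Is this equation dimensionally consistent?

No

I (current) has dimensions [I].
F (force) has dimensions [L M T^-2].
B (magnetic field) has dimensions [I^-1 M T^-2].
d (distance) has dimensions [L].

Left side: [L]
Right side: [L^-1 M^-2 T^4]

The two sides have different dimensions, so the equation is NOT dimensionally consistent.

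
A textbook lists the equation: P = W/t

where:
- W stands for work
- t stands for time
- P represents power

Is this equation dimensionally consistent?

Yes

W (work) has dimensions [L^2 M T^-2].
t (time) has dimensions [T].
P (power) has dimensions [L^2 M T^-3].

Left side: [L^2 M T^-3]
Right side: [L^2 M T^-3]

Both sides have the same dimensions, so the equation is dimensionally consistent.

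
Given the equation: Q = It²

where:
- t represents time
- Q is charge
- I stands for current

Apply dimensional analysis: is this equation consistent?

No

t (time) has dimensions [T].
Q (charge) has dimensions [I T].
I (current) has dimensions [I].

Left side: [I T]
Right side: [I T^2]

The two sides have different dimensions, so the equation is NOT dimensionally consistent.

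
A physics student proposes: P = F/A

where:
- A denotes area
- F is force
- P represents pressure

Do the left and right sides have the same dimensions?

Yes

A (area) has dimensions [L^2].
F (force) has dimensions [L M T^-2].
P (pressure) has dimensions [L^-1 M T^-2].

Left side: [L^-1 M T^-2]
Right side: [L^-1 M T^-2]

Both sides have the same dimensions, so the equation is dimensionally consistent.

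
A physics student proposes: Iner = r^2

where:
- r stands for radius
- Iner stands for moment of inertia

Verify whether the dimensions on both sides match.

No

r (radius) has dimensions [L].
Iner (moment of inertia) has dimensions [L^2 M].

Left side: [L^2 M]
Right side: [L^2]

The two sides have different dimensions, so the equation is NOT dimensionally consistent.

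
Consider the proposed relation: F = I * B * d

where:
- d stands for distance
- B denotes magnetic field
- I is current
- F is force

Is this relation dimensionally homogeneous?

Yes

d (distance) has dimensions [L].
B (magnetic field) has dimensions [I^-1 M T^-2].
I (current) has dimensions [I].
F (force) has dimensions [L M T^-2].

Left side: [L M T^-2]
Right side: [L M T^-2]

Both sides have the same dimensions, so the equation is dimensionally consistent.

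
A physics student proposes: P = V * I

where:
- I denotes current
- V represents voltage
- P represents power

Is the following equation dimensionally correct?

Yes

I (current) has dimensions [I].
V (voltage) has dimensions [I^-1 L^2 M T^-3].
P (power) has dimensions [L^2 M T^-3].

Left side: [L^2 M T^-3]
Right side: [L^2 M T^-3]

Both sides have the same dimensions, so the equation is dimensionally consistent.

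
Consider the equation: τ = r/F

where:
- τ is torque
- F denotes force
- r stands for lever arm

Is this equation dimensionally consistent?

No

τ (torque) has dimensions [L^2 M T^-2].
F (force) has dimensions [L M T^-2].
r (lever arm) has dimensions [L].

Left side: [L^2 M T^-2]
Right side: [M^-1 T^2]

The two sides have different dimensions, so the equation is NOT dimensionally consistent.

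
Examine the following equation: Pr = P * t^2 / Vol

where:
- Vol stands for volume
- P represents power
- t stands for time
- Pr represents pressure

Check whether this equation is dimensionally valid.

No

Vol (volume) has dimensions [L^3].
P (power) has dimensions [L^2 M T^-3].
t (time) has dimensions [T].
Pr (pressure) has dimensions [L^-1 M T^-2].

Left side: [L^-1 M T^-2]
Right side: [L^-1 M T^-1]

The two sides have different dimensions, so the equation is NOT dimensionally consistent.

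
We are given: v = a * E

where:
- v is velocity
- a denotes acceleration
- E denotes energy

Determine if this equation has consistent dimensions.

No

v (velocity) has dimensions [L T^-1].
a (acceleration) has dimensions [L T^-2].
E (energy) has dimensions [L^2 M T^-2].

Left side: [L T^-1]
Right side: [L^3 M T^-4]

The two sides have different dimensions, so the equation is NOT dimensionally consistent.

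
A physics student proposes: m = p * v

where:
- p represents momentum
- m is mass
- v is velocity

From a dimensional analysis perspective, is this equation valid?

No

p (momentum) has dimensions [L M T^-1].
m (mass) has dimensions [M].
v (velocity) has dimensions [L T^-1].

Left side: [M]
Right side: [L^2 M T^-2]

The two sides have different dimensions, so the equation is NOT dimensionally consistent.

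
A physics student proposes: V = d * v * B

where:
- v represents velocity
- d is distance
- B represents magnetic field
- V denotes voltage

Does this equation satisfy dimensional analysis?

Yes

v (velocity) has dimensions [L T^-1].
d (distance) has dimensions [L].
B (magnetic field) has dimensions [I^-1 M T^-2].
V (voltage) has dimensions [I^-1 L^2 M T^-3].

Left side: [I^-1 L^2 M T^-3]
Right side: [I^-1 L^2 M T^-3]

Both sides have the same dimensions, so the equation is dimensionally consistent.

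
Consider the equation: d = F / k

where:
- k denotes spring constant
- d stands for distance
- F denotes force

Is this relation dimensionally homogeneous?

Yes

k (spring constant) has dimensions [M T^-2].
d (distance) has dimensions [L].
F (force) has dimensions [L M T^-2].

Left side: [L]
Right side: [L]

Both sides have the same dimensions, so the equation is dimensionally consistent.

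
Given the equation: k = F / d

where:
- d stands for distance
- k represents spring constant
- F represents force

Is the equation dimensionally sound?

Yes

d (distance) has dimensions [L].
k (spring constant) has dimensions [M T^-2].
F (force) has dimensions [L M T^-2].

Left side: [M T^-2]
Right side: [M T^-2]

Both sides have the same dimensions, so the equation is dimensionally consistent.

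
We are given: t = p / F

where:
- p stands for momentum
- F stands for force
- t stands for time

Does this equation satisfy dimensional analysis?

Yes

p (momentum) has dimensions [L M T^-1].
F (force) has dimensions [L M T^-2].
t (time) has dimensions [T].

Left side: [T]
Right side: [T]

Both sides have the same dimensions, so the equation is dimensionally consistent.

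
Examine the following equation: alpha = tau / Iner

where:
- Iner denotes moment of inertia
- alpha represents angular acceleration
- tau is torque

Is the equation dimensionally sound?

Yes

Iner (moment of inertia) has dimensions [L^2 M].
alpha (angular acceleration) has dimensions [T^-2].
tau (torque) has dimensions [L^2 M T^-2].

Left side: [T^-2]
Right side: [T^-2]

Both sides have the same dimensions, so the equation is dimensionally consistent.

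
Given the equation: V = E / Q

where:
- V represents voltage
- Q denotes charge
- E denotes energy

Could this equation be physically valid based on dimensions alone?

Yes

V (voltage) has dimensions [I^-1 L^2 M T^-3].
Q (charge) has dimensions [I T].
E (energy) has dimensions [L^2 M T^-2].

Left side: [I^-1 L^2 M T^-3]
Right side: [I^-1 L^2 M T^-3]

Both sides have the same dimensions, so the equation is dimensionally consistent.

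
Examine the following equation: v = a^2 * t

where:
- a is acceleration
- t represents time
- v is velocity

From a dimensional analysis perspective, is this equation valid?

No

a (acceleration) has dimensions [L T^-2].
t (time) has dimensions [T].
v (velocity) has dimensions [L T^-1].

Left side: [L T^-1]
Right side: [L^2 T^-3]

The two sides have different dimensions, so the equation is NOT dimensionally consistent.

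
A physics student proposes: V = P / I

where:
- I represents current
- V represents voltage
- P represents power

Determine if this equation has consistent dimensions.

Yes

I (current) has dimensions [I].
V (voltage) has dimensions [I^-1 L^2 M T^-3].
P (power) has dimensions [L^2 M T^-3].

Left side: [I^-1 L^2 M T^-3]
Right side: [I^-1 L^2 M T^-3]

Both sides have the same dimensions, so the equation is dimensionally consistent.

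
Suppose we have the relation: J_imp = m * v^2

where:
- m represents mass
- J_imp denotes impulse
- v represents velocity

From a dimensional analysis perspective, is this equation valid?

No

m (mass) has dimensions [M].
J_imp (impulse) has dimensions [L M T^-1].
v (velocity) has dimensions [L T^-1].

Left side: [L M T^-1]
Right side: [L^2 M T^-2]

The two sides have different dimensions, so the equation is NOT dimensionally consistent.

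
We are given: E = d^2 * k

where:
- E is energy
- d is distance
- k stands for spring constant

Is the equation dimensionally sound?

Yes

E (energy) has dimensions [L^2 M T^-2].
d (distance) has dimensions [L].
k (spring constant) has dimensions [M T^-2].

Left side: [L^2 M T^-2]
Right side: [L^2 M T^-2]

Both sides have the same dimensions, so the equation is dimensionally consistent.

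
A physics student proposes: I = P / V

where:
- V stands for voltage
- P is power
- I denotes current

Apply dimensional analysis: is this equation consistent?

Yes

V (voltage) has dimensions [I^-1 L^2 M T^-3].
P (power) has dimensions [L^2 M T^-3].
I (current) has dimensions [I].

Left side: [I]
Right side: [I]

Both sides have the same dimensions, so the equation is dimensionally consistent.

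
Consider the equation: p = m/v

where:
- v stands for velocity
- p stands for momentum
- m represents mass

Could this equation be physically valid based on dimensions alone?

No

v (velocity) has dimensions [L T^-1].
p (momentum) has dimensions [L M T^-1].
m (mass) has dimensions [M].

Left side: [L M T^-1]
Right side: [L^-1 M T]

The two sides have different dimensions, so the equation is NOT dimensionally consistent.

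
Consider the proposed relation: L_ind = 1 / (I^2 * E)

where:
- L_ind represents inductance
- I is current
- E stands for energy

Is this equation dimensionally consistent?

No

L_ind (inductance) has dimensions [I^-2 L^2 M T^-2].
I (current) has dimensions [I].
E (energy) has dimensions [L^2 M T^-2].

Left side: [I^-2 L^2 M T^-2]
Right side: [I^-2 L^-2 M^-1 T^2]

The two sides have different dimensions, so the equation is NOT dimensionally consistent.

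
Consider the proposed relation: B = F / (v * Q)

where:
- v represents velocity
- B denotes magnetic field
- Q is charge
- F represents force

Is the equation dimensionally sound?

Yes

v (velocity) has dimensions [L T^-1].
B (magnetic field) has dimensions [I^-1 M T^-2].
Q (charge) has dimensions [I T].
F (force) has dimensions [L M T^-2].

Left side: [I^-1 M T^-2]
Right side: [I^-1 M T^-2]

Both sides have the same dimensions, so the equation is dimensionally consistent.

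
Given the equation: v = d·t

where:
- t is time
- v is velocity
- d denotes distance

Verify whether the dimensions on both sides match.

No

t (time) has dimensions [T].
v (velocity) has dimensions [L T^-1].
d (distance) has dimensions [L].

Left side: [L T^-1]
Right side: [L T]

The two sides have different dimensions, so the equation is NOT dimensionally consistent.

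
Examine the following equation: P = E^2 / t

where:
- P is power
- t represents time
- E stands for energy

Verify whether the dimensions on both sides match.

No

P (power) has dimensions [L^2 M T^-3].
t (time) has dimensions [T].
E (energy) has dimensions [L^2 M T^-2].

Left side: [L^2 M T^-3]
Right side: [L^4 M^2 T^-5]

The two sides have different dimensions, so the equation is NOT dimensionally consistent.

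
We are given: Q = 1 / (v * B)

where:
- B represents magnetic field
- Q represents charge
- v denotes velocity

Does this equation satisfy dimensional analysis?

No

B (magnetic field) has dimensions [I^-1 M T^-2].
Q (charge) has dimensions [I T].
v (velocity) has dimensions [L T^-1].

Left side: [I T]
Right side: [I L^-1 M^-1 T^3]

The two sides have different dimensions, so the equation is NOT dimensionally consistent.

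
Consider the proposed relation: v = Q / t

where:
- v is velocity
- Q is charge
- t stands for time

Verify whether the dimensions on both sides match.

No

v (velocity) has dimensions [L T^-1].
Q (charge) has dimensions [I T].
t (time) has dimensions [T].

Left side: [L T^-1]
Right side: [I]

The two sides have different dimensions, so the equation is NOT dimensionally consistent.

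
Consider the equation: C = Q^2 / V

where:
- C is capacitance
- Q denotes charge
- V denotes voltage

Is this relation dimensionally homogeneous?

No

C (capacitance) has dimensions [I^2 L^-2 M^-1 T^4].
Q (charge) has dimensions [I T].
V (voltage) has dimensions [I^-1 L^2 M T^-3].

Left side: [I^2 L^-2 M^-1 T^4]
Right side: [I^3 L^-2 M^-1 T^5]

The two sides have different dimensions, so the equation is NOT dimensionally consistent.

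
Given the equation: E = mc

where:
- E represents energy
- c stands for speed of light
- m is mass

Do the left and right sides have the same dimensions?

No

E (energy) has dimensions [L^2 M T^-2].
c (speed of light) has dimensions [L T^-1].
m (mass) has dimensions [M].

Left side: [L^2 M T^-2]
Right side: [L M T^-1]

The two sides have different dimensions, so the equation is NOT dimensionally consistent.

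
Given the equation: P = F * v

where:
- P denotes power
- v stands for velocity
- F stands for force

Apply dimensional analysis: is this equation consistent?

Yes

P (power) has dimensions [L^2 M T^-3].
v (velocity) has dimensions [L T^-1].
F (force) has dimensions [L M T^-2].

Left side: [L^2 M T^-3]
Right side: [L^2 M T^-3]

Both sides have the same dimensions, so the equation is dimensionally consistent.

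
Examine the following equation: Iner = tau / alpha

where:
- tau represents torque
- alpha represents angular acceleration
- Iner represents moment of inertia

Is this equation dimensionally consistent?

Yes

tau (torque) has dimensions [L^2 M T^-2].
alpha (angular acceleration) has dimensions [T^-2].
Iner (moment of inertia) has dimensions [L^2 M].

Left side: [L^2 M]
Right side: [L^2 M]

Both sides have the same dimensions, so the equation is dimensionally consistent.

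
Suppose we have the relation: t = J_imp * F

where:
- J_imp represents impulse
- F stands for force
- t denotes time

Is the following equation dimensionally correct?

No

J_imp (impulse) has dimensions [L M T^-1].
F (force) has dimensions [L M T^-2].
t (time) has dimensions [T].

Left side: [T]
Right side: [L^2 M^2 T^-3]

The two sides have different dimensions, so the equation is NOT dimensionally consistent.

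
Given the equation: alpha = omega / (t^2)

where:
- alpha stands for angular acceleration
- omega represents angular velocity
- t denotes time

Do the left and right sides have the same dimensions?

No

alpha (angular acceleration) has dimensions [T^-2].
omega (angular velocity) has dimensions [T^-1].
t (time) has dimensions [T].

Left side: [T^-2]
Right side: [T^-3]

The two sides have different dimensions, so the equation is NOT dimensionally consistent.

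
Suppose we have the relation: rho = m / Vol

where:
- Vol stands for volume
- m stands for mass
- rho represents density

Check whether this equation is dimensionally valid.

Yes

Vol (volume) has dimensions [L^3].
m (mass) has dimensions [M].
rho (density) has dimensions [L^-3 M].

Left side: [L^-3 M]
Right side: [L^-3 M]

Both sides have the same dimensions, so the equation is dimensionally consistent.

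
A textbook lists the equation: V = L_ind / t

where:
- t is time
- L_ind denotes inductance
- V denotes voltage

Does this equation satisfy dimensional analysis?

No

t (time) has dimensions [T].
L_ind (inductance) has dimensions [I^-2 L^2 M T^-2].
V (voltage) has dimensions [I^-1 L^2 M T^-3].

Left side: [I^-1 L^2 M T^-3]
Right side: [I^-2 L^2 M T^-3]

The two sides have different dimensions, so the equation is NOT dimensionally consistent.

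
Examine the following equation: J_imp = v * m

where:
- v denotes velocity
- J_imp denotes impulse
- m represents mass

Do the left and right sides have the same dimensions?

Yes

v (velocity) has dimensions [L T^-1].
J_imp (impulse) has dimensions [L M T^-1].
m (mass) has dimensions [M].

Left side: [L M T^-1]
Right side: [L M T^-1]

Both sides have the same dimensions, so the equation is dimensionally consistent.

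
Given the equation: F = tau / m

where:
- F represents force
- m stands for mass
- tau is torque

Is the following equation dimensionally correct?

No

F (force) has dimensions [L M T^-2].
m (mass) has dimensions [M].
tau (torque) has dimensions [L^2 M T^-2].

Left side: [L M T^-2]
Right side: [L^2 T^-2]

The two sides have different dimensions, so the equation is NOT dimensionally consistent.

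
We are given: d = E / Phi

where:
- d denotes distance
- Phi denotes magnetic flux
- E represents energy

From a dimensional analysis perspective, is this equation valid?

No

d (distance) has dimensions [L].
Phi (magnetic flux) has dimensions [I^-1 L^2 M T^-2].
E (energy) has dimensions [L^2 M T^-2].

Left side: [L]
Right side: [I]

The two sides have different dimensions, so the equation is NOT dimensionally consistent.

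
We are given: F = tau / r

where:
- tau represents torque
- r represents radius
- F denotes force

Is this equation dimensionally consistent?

Yes

tau (torque) has dimensions [L^2 M T^-2].
r (radius) has dimensions [L].
F (force) has dimensions [L M T^-2].

Left side: [L M T^-2]
Right side: [L M T^-2]

Both sides have the same dimensions, so the equation is dimensionally consistent.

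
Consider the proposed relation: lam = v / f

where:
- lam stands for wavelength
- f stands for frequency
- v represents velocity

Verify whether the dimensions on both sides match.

Yes

lam (wavelength) has dimensions [L].
f (frequency) has dimensions [T^-1].
v (velocity) has dimensions [L T^-1].

Left side: [L]
Right side: [L]

Both sides have the same dimensions, so the equation is dimensionally consistent.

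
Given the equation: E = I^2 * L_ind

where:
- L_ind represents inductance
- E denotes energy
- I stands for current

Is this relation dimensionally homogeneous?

Yes

L_ind (inductance) has dimensions [I^-2 L^2 M T^-2].
E (energy) has dimensions [L^2 M T^-2].
I (current) has dimensions [I].

Left side: [L^2 M T^-2]
Right side: [L^2 M T^-2]

Both sides have the same dimensions, so the equation is dimensionally consistent.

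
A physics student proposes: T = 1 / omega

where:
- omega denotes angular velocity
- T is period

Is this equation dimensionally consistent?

Yes

omega (angular velocity) has dimensions [T^-1].
T (period) has dimensions [T].

Left side: [T]
Right side: [T]

Both sides have the same dimensions, so the equation is dimensionally consistent.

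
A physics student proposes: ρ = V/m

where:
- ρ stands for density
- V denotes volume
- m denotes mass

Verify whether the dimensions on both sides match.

No

ρ (density) has dimensions [L^-3 M].
V (volume) has dimensions [L^3].
m (mass) has dimensions [M].

Left side: [L^-3 M]
Right side: [L^3 M^-1]

The two sides have different dimensions, so the equation is NOT dimensionally consistent.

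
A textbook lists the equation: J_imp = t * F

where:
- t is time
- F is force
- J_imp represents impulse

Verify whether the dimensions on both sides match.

Yes

t (time) has dimensions [T].
F (force) has dimensions [L M T^-2].
J_imp (impulse) has dimensions [L M T^-1].

Left side: [L M T^-1]
Right side: [L M T^-1]

Both sides have the same dimensions, so the equation is dimensionally consistent.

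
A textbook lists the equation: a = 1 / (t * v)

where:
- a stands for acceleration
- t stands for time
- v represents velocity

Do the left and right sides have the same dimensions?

No

a (acceleration) has dimensions [L T^-2].
t (time) has dimensions [T].
v (velocity) has dimensions [L T^-1].

Left side: [L T^-2]
Right side: [L^-1]

The two sides have different dimensions, so the equation is NOT dimensionally consistent.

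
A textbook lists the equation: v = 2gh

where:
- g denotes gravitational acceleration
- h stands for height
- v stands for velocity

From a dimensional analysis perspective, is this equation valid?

No

g (gravitational acceleration) has dimensions [L T^-2].
h (height) has dimensions [L].
v (velocity) has dimensions [L T^-1].

Left side: [L T^-1]
Right side: [L^2 T^-2]

The two sides have different dimensions, so the equation is NOT dimensionally consistent.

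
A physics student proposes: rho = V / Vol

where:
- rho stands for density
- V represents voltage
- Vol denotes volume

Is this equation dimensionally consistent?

No

rho (density) has dimensions [L^-3 M].
V (voltage) has dimensions [I^-1 L^2 M T^-3].
Vol (volume) has dimensions [L^3].

Left side: [L^-3 M]
Right side: [I^-1 L^-1 M T^-3]

The two sides have different dimensions, so the equation is NOT dimensionally consistent.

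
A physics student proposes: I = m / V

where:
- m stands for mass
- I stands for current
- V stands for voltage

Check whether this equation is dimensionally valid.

No

m (mass) has dimensions [M].
I (current) has dimensions [I].
V (voltage) has dimensions [I^-1 L^2 M T^-3].

Left side: [I]
Right side: [I L^-2 T^3]

The two sides have different dimensions, so the equation is NOT dimensionally consistent.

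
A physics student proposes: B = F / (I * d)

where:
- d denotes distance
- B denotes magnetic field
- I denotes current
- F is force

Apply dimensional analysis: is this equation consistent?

Yes

d (distance) has dimensions [L].
B (magnetic field) has dimensions [I^-1 M T^-2].
I (current) has dimensions [I].
F (force) has dimensions [L M T^-2].

Left side: [I^-1 M T^-2]
Right side: [I^-1 M T^-2]

Both sides have the same dimensions, so the equation is dimensionally consistent.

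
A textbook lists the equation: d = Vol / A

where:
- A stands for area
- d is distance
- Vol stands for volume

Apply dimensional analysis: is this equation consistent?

Yes

A (area) has dimensions [L^2].
d (distance) has dimensions [L].
Vol (volume) has dimensions [L^3].

Left side: [L]
Right side: [L]

Both sides have the same dimensions, so the equation is dimensionally consistent.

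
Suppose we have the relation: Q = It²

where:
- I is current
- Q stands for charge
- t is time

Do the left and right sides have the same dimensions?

No

I (current) has dimensions [I].
Q (charge) has dimensions [I T].
t (time) has dimensions [T].

Left side: [I T]
Right side: [I T^2]

The two sides have different dimensions, so the equation is NOT dimensionally consistent.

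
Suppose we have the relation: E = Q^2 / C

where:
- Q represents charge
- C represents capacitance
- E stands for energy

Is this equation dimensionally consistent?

Yes

Q (charge) has dimensions [I T].
C (capacitance) has dimensions [I^2 L^-2 M^-1 T^4].
E (energy) has dimensions [L^2 M T^-2].

Left side: [L^2 M T^-2]
Right side: [L^2 M T^-2]

Both sides have the same dimensions, so the equation is dimensionally consistent.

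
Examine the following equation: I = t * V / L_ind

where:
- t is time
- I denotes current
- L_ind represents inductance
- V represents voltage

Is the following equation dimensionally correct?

Yes

t (time) has dimensions [T].
I (current) has dimensions [I].
L_ind (inductance) has dimensions [I^-2 L^2 M T^-2].
V (voltage) has dimensions [I^-1 L^2 M T^-3].

Left side: [I]
Right side: [I]

Both sides have the same dimensions, so the equation is dimensionally consistent.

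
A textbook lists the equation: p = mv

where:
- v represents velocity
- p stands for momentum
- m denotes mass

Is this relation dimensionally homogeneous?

Yes

v (velocity) has dimensions [L T^-1].
p (momentum) has dimensions [L M T^-1].
m (mass) has dimensions [M].

Left side: [L M T^-1]
Right side: [L M T^-1]

Both sides have the same dimensions, so the equation is dimensionally consistent.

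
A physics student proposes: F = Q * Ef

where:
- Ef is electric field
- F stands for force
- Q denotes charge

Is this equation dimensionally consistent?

Yes

Ef (electric field) has dimensions [I^-1 L M T^-3].
F (force) has dimensions [L M T^-2].
Q (charge) has dimensions [I T].

Left side: [L M T^-2]
Right side: [L M T^-2]

Both sides have the same dimensions, so the equation is dimensionally consistent.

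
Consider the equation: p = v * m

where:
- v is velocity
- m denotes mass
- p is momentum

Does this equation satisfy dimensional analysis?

Yes

v (velocity) has dimensions [L T^-1].
m (mass) has dimensions [M].
p (momentum) has dimensions [L M T^-1].

Left side: [L M T^-1]
Right side: [L M T^-1]

Both sides have the same dimensions, so the equation is dimensionally consistent.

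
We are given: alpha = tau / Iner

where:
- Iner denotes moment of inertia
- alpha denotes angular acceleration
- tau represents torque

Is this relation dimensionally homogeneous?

Yes

Iner (moment of inertia) has dimensions [L^2 M].
alpha (angular acceleration) has dimensions [T^-2].
tau (torque) has dimensions [L^2 M T^-2].

Left side: [T^-2]
Right side: [T^-2]

Both sides have the same dimensions, so the equation is dimensionally consistent.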